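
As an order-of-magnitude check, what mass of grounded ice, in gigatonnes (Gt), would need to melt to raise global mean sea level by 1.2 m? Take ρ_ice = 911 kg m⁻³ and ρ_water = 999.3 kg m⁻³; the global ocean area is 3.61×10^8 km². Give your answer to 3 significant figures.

≈ 4.33×10^5 Gt

Required water volume = Δh × A = 1.2 m × 3.61×10^14 m² = 4.332×10^14 m³.
ρ_w = 999.3 kg m⁻³, so the mass of water = 4.332×10^14 m³ × 999.3 kg m⁻³ = 4.329×10^17 kg = 4.33×10^5 Gt (and the same mass of ice, by conservation).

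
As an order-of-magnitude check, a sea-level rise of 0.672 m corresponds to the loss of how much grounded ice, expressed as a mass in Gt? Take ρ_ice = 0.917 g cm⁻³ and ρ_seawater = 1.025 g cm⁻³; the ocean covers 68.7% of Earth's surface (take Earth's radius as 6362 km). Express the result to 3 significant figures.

≈ 2.41×10^5 Gt

Required water volume = Δh × A = 0.672 m × 3.49×10^14 m² = 2.348×10^14 m³.
ρ_w = 1.025 g cm⁻³ = 1025 kg m⁻³, so the mass of water = 2.348×10^14 m³ × 1025 kg m⁻³ = 2.407×10^17 kg = 2.41×10^5 Gt (and the same mass of ice, by conservation).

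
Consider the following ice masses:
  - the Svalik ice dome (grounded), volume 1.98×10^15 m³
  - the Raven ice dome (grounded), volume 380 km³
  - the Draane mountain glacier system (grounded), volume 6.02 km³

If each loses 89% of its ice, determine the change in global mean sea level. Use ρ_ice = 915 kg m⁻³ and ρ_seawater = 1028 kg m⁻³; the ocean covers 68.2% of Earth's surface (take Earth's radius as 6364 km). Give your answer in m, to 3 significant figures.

Svalik: 0.89 × 1.98×10^15 m³ × (915/1028) = 1.568×10^15 m³ of water.
Raven: 0.89 × 380 km³ × (915/1028) = 301.0 km³ of water.
Draane: 0.89 × 6.02 km³ × (915/1028) = 4.769 km³ of water.
Total added water ≈ 1.569×10^15 m³ over 3.47×10^14 m² → Δh = 4.52 m.

≈ 4.52 m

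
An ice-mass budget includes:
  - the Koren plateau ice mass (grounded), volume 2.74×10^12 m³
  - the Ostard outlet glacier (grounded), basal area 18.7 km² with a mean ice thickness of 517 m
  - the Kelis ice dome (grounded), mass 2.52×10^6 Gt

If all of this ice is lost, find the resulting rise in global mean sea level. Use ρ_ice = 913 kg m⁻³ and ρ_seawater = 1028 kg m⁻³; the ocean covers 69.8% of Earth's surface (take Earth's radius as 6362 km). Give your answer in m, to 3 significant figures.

≈ 6.91 m

Koren: 2.74×10^12 m³ × (913/1028) = 2.433×10^12 m³ of water.
Ostard: ice volume = 18.7 km² × 517 m = 9.668 km³; 9.668 × (913/1028) = 8.586 km³ of water.
Kelis: 2.52×10^6 Gt = 2.520×10^18 kg; dividing by ρ_w = 1028 kg m⁻³ gives 2.451×10^15 m³ of water.
Total added water ≈ 2.454×10^15 m³ over 3.55×10^14 m² → Δh = 6.91 m.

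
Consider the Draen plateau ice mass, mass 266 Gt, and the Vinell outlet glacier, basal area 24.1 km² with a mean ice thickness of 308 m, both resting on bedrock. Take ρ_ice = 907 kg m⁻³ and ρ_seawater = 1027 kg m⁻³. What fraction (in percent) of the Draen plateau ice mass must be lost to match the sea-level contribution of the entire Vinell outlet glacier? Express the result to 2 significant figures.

≈ 2.5 %

Equal sea-level rise means equal mass of meltwater, i.e. equal mass of ice lost.
Ice mass of Vinell: 6.732×10^12 kg; ice mass of Draen: 2.660×10^14 kg.
Fraction required = 6.732×10^12 / 2.660×10^14 = 0.0253 → 2.5 %.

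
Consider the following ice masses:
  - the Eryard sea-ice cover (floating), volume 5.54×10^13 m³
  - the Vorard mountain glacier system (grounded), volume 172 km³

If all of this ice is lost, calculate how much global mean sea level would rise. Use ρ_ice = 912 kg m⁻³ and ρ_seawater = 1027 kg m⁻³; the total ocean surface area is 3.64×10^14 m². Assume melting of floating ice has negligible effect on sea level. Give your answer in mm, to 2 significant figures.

≈ 0.42 mm

The Eryard sea-ice cover is floating and already displaces its own weight of water, so its melt adds essentially nothing to sea level.
Vorard: 172 km³ × (912/1027) = 152.7 km³ of water.
Total added water ≈ 1.527×10^11 m³ over 3.64×10^14 m² → Δh = 4.20×10^-4 m = 0.42 mm.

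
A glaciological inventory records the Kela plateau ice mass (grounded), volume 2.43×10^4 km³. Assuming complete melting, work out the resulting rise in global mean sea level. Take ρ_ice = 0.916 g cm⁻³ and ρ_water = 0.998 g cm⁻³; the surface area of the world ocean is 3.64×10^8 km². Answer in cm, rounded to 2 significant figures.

Kela: 2.43×10^4 km³ × (916/998) = 2.230×10^4 km³ of water.
Spread over 3.64×10^14 m² of ocean, Δh = 2.230×10^13 / 3.64×10^14 = 0.0613 m = 6.1 cm.

≈ 6.1 cm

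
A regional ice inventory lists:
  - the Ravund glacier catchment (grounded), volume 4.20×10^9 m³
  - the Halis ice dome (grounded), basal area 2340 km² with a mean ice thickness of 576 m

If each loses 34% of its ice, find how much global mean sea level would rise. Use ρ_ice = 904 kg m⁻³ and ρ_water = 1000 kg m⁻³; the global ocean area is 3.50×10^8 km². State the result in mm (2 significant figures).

≈ 1.2 mm

Ravund: 0.34 × 4.20×10^9 m³ × (904/1000) = 1.291×10^9 m³ of water.
Halis: ice volume = 2340 km² × 576 m = 1348 km³; 0.34 × 1348 × (904/1000) = 414.3 km³ of water.
Total added water ≈ 4.156×10^11 m³ over 3.50×10^14 m² → Δh = 1.19×10^-3 m = 1.2 mm.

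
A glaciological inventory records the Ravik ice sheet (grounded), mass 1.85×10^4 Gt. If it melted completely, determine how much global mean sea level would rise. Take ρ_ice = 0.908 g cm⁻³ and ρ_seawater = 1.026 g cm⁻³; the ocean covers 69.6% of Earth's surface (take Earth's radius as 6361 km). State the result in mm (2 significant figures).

≈ 51 mm

Ravik: 1.85×10^4 Gt = 1.850×10^16 kg; dividing by ρ_w = 1.026 g cm⁻³ = 1026 kg m⁻³ gives 1.803×10^13 m³ of water.
Spread over 3.54×10^14 m² of ocean, Δh = 1.803×10^13 / 3.54×10^14 = 0.0510 m = 51 mm.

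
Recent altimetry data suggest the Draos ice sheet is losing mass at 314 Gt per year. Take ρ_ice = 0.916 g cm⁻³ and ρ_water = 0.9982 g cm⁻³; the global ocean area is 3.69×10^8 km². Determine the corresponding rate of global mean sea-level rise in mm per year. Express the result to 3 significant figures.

≈ 0.852 mm/yr

ρ_w = 0.9982 g cm⁻³ = 998.2 kg m⁻³. Annual water volume added = 314 Gt / ρ_w = 3.140×10^14 kg / 998.2 kg m⁻³ = 3.146×10^11 m³.
Δh per year = 3.146×10^11 / 3.69×10^14 = 8.52×10^-4 m = 0.852 mm.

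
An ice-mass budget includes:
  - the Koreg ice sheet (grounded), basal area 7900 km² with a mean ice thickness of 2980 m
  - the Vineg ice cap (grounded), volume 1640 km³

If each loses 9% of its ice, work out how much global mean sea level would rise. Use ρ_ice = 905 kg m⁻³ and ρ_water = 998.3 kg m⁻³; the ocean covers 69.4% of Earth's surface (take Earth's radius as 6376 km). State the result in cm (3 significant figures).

≈ 0.580 cm

Koreg: ice volume = 7900 km² × 2980 m = 2.354×10^4 km³; 0.09 × 2.354×10^4 × (905/998.3) = 1921 km³ of water.
Vineg: 0.09 × 1640 km³ × (905/998.3) = 133.8 km³ of water.
Total added water ≈ 2.055×10^12 m³ over 3.55×10^14 m² → Δh = 5.80×10^-3 m = 0.580 cm.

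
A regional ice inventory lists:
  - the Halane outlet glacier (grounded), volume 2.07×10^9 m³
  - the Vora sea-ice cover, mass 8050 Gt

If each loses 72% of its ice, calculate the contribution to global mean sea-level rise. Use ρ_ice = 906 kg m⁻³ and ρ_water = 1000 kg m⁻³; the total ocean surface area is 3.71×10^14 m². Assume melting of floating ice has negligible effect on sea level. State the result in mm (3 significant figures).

≈ 3.64×10^-3 mm

Halane: 0.72 × 2.07×10^9 m³ × (906/1000) = 1.350×10^9 m³ of water.
The Vora sea-ice cover is floating and already displaces its own weight of water, so its melt adds essentially nothing to sea level.
Total added water ≈ 1.350×10^9 m³ over 3.71×10^14 m² → Δh = 3.64×10^-6 m = 3.64×10^-3 mm.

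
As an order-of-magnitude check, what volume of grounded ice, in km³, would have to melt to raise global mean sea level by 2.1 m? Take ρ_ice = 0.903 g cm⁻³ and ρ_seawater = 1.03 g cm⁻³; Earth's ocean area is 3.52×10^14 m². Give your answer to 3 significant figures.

Required water volume = Δh × A = 2.1 m × 3.52×10^14 m² = 7.392×10^14 m³ = 7.392×10^5 km³.
Ice volume = water volume × ρ_w/ρ_ice = 7.392×10^5 × 1030/903 = 8.43×10^5 km³.

≈ 8.43×10^5 km³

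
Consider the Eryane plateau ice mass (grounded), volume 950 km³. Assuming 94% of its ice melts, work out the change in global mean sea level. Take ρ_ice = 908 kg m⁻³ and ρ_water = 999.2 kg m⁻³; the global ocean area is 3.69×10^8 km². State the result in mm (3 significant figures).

Eryane: 0.94 × 950 km³ × (908/999.2) = 811.5 km³ of water.
Spread over 3.69×10^14 m² of ocean, Δh = 8.115×10^11 / 3.69×10^14 = 2.20×10^-3 m = 2.20 mm.

≈ 2.20 mm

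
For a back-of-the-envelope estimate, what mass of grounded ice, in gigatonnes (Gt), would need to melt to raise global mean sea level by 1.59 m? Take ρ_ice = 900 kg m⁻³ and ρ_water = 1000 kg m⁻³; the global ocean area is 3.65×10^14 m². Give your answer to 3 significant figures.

Required water volume = Δh × A = 1.59 m × 3.65×10^14 m² = 5.804×10^14 m³.
ρ_w = 1000 kg m⁻³, so the mass of water = 5.804×10^14 m³ × 1000 kg m⁻³ = 5.804×10^17 kg = 5.80×10^5 Gt (and the same mass of ice, by conservation).

≈ 5.80×10^5 Gt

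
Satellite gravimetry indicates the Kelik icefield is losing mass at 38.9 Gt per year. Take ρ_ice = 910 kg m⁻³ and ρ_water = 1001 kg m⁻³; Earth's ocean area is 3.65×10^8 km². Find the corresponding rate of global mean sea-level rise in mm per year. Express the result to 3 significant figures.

≈ 0.106 mm/yr

ρ_w = 1001 kg m⁻³. Annual water volume added = 38.9 Gt / ρ_w = 3.890×10^13 kg / 1001 kg m⁻³ = 3.886×10^10 m³.
Δh per year = 3.886×10^10 / 3.65×10^14 = 1.06×10^-4 m = 0.106 mm.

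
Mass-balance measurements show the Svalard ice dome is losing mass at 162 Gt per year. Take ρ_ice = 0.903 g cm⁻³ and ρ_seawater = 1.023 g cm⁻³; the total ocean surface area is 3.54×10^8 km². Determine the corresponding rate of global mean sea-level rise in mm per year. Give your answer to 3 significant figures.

≈ 0.447 mm/yr

ρ_w = 1.023 g cm⁻³ = 1023 kg m⁻³. Annual water volume added = 162 Gt / ρ_w = 1.620×10^14 kg / 1023 kg m⁻³ = 1.584×10^11 m³.
Δh per year = 1.584×10^11 / 3.54×10^14 = 4.47×10^-4 m = 0.447 mm.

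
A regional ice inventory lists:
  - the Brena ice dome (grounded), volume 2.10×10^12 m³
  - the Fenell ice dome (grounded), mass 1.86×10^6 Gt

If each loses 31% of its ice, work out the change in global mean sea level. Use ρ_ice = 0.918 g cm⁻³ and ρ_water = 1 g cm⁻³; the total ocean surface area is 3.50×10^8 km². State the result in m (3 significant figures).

Brena: 0.31 × 2.10×10^12 m³ × (918/1000) = 5.976×10^11 m³ of water.
Fenell: 0.31 × 1.86×10^6 Gt = 5.766×10^17 kg; dividing by ρ_w = 1 g cm⁻³ = 1000 kg m⁻³ gives 5.766×10^14 m³ of water.
Total added water ≈ 5.772×10^14 m³ over 3.50×10^14 m² → Δh = 1.65 m.

≈ 1.65 m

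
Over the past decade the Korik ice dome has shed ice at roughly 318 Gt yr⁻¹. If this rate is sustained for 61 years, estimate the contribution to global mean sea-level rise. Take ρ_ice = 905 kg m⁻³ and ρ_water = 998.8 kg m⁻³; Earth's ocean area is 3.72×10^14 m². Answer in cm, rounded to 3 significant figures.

≈ 5.22 cm

Total mass lost = 318 Gt/yr × 61 yr = 1.940×10^4 Gt = 1.940×10^16 kg.
ρ_w = 998.8 kg m⁻³, so water volume = 1.940×10^16 / 998.8 = 1.942×10^13 m³.
Δh = 1.942×10^13 / 3.72×10^14 = 0.0522 m = 5.22 cm.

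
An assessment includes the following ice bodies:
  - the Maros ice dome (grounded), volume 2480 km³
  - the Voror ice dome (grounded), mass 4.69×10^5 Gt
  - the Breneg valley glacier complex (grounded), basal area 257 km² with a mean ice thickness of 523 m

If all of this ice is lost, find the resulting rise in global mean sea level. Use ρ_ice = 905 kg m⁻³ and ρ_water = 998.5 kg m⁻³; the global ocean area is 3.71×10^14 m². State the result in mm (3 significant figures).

≈ 1270 mm

Maros: 2480 km³ × (905/998.5) = 2248 km³ of water.
Voror: 4.69×10^5 Gt = 4.690×10^17 kg; dividing by ρ_w = 998.5 kg m⁻³ gives 4.697×10^14 m³ of water.
Breneg: ice volume = 257 km² × 523 m = 134.4 km³; 134.4 × (905/998.5) = 121.8 km³ of water.
Total added water ≈ 4.721×10^14 m³ over 3.71×10^14 m² → Δh = 1.27 m = 1270 mm.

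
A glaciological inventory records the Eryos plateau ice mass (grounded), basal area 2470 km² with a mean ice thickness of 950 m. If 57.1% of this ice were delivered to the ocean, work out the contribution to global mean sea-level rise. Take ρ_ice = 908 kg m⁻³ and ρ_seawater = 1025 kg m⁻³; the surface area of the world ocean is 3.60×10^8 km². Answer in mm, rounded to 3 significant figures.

Eryos: ice volume = 2470 km² × 950 m = 2346 km³; 0.571 × 2346 × (908/1025) = 1187 km³ of water.
Spread over 3.60×10^14 m² of ocean, Δh = 1.187×10^12 / 3.60×10^14 = 3.30×10^-3 m = 3.30 mm.

≈ 3.30 mm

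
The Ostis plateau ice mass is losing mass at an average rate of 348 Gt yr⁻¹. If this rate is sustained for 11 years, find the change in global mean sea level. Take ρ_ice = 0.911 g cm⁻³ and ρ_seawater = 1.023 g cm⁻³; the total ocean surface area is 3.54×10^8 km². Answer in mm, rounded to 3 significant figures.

≈ 10.6 mm

Total mass lost = 348 Gt/yr × 11 yr = 3828 Gt = 3.828×10^15 kg.
ρ_w = 1.023 g cm⁻³ = 1023 kg m⁻³, so water volume = 3.828×10^15 / 1023 = 3.742×10^12 m³.
Δh = 3.742×10^12 / 3.54×10^14 = 0.0106 m = 10.6 mm.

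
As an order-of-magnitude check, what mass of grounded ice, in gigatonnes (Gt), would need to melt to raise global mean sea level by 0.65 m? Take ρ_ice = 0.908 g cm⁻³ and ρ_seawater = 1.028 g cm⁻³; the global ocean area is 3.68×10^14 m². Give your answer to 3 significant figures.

Required water volume = Δh × A = 0.65 m × 3.68×10^14 m² = 2.392×10^14 m³.
ρ_w = 1.028 g cm⁻³ = 1028 kg m⁻³, so the mass of water = 2.392×10^14 m³ × 1028 kg m⁻³ = 2.459×10^17 kg = 2.46×10^5 Gt (and the same mass of ice, by conservation).

≈ 2.46×10^5 Gt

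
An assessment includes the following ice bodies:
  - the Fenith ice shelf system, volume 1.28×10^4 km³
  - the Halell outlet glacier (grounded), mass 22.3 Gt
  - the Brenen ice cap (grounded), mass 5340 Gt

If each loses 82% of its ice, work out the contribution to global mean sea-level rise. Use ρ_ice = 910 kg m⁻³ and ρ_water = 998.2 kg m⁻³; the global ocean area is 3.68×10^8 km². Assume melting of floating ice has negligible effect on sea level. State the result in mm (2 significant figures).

The Fenith ice shelf system is floating and already displaces its own weight of water, so its melt adds essentially nothing to sea level.
Halell: 0.82 × 22.3 Gt = 1.829×10^13 kg; dividing by ρ_w = 998.2 kg m⁻³ gives 1.832×10^10 m³ of water.
Brenen: 0.82 × 5340 Gt = 4.379×10^15 kg; dividing by ρ_w = 998.2 kg m⁻³ gives 4.387×10^12 m³ of water.
Total added water ≈ 4.405×10^12 m³ over 3.68×10^14 m² → Δh = 0.0120 m = 12 mm.

≈ 12 mm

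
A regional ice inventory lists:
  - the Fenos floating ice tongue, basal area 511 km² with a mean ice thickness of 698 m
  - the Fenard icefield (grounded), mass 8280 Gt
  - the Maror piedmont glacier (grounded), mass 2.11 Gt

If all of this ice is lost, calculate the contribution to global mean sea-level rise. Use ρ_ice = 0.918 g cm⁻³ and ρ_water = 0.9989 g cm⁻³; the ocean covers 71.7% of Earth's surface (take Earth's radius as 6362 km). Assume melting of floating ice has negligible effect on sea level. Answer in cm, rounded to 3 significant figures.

The Fenos floating ice tongue is floating and already displaces its own weight of water, so its melt adds essentially nothing to sea level.
Fenard: 8280 Gt = 8.280×10^15 kg; dividing by ρ_w = 0.9989 g cm⁻³ = 998.9 kg m⁻³ gives 8.289×10^12 m³ of water.
Maror: 2.11 Gt = 2.110×10^12 kg; dividing by ρ_w = 998.9 kg m⁻³ gives 2.112×10^9 m³ of water.
Total added water ≈ 8.291×10^12 m³ over 3.65×10^14 m² → Δh = 0.0227 m = 2.27 cm.

≈ 2.27 cm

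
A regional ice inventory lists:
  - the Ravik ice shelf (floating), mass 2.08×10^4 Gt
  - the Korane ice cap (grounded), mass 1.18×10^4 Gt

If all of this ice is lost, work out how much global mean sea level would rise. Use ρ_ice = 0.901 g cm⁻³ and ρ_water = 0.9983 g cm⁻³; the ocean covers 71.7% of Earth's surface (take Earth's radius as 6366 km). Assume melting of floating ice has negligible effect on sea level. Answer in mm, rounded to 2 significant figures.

≈ 32 mm

The Ravik ice shelf is floating and already displaces its own weight of water, so its melt adds essentially nothing to sea level.
Korane: 1.18×10^4 Gt = 1.180×10^16 kg; dividing by ρ_w = 0.9983 g cm⁻³ = 998.3 kg m⁻³ gives 1.182×10^13 m³ of water.
Total added water ≈ 1.182×10^13 m³ over 3.65×10^14 m² → Δh = 0.0324 m = 32 mm.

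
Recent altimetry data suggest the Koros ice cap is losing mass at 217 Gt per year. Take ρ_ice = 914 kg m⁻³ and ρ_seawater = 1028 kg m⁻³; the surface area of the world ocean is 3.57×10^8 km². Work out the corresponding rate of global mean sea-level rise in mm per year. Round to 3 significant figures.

ρ_w = 1028 kg m⁻³. Annual water volume added = 217 Gt / ρ_w = 2.170×10^14 kg / 1028 kg m⁻³ = 2.111×10^11 m³.
Δh per year = 2.111×10^11 / 3.57×10^14 = 5.91×10^-4 m = 0.591 mm.

≈ 0.591 mm/yr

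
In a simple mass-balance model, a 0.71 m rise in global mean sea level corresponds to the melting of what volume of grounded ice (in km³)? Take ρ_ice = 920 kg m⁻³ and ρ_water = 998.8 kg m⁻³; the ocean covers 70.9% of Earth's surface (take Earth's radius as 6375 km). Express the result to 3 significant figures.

Required water volume = Δh × A = 0.71 m × 3.62×10^14 m² = 2.571×10^14 m³ = 2.571×10^5 km³.
Ice volume = water volume × ρ_w/ρ_ice = 2.571×10^5 × 998.8/920 = 2.79×10^5 km³.

≈ 2.79×10^5 km³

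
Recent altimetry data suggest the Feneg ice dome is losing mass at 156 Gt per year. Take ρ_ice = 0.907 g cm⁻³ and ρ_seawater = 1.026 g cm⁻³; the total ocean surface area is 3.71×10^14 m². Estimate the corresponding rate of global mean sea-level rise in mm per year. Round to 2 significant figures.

ρ_w = 1.026 g cm⁻³ = 1026 kg m⁻³. Annual water volume added = 156 Gt / ρ_w = 1.560×10^14 kg / 1026 kg m⁻³ = 1.520×10^11 m³.
Δh per year = 1.520×10^11 / 3.71×10^14 = 4.10×10^-4 m = 0.41 mm.

≈ 0.41 mm/yr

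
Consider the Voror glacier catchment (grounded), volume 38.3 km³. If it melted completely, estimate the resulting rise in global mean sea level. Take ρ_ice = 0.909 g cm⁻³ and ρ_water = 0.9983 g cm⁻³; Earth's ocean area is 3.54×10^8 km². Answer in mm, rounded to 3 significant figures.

≈ 0.0985 mm

Voror: 38.3 km³ × (909/998.3) = 34.87 km³ of water.
Spread over 3.54×10^14 m² of ocean, Δh = 3.487×10^10 / 3.54×10^14 = 9.85×10^-5 m = 0.0985 mm.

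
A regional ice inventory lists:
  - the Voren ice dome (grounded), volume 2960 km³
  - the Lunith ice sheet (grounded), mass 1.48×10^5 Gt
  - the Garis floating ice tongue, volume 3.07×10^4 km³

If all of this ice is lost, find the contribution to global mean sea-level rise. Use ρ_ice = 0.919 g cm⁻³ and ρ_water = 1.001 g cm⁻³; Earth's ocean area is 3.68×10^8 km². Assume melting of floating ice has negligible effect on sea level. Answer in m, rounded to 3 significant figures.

Voren: 2960 km³ × (919/1001) = 2718 km³ of water.
Lunith: 1.48×10^5 Gt = 1.480×10^17 kg; dividing by ρ_w = 1.001 g cm⁻³ = 1001 kg m⁻³ gives 1.479×10^14 m³ of water.
The Garis floating ice tongue is floating and already displaces its own weight of water, so its melt adds essentially nothing to sea level.
Total added water ≈ 1.506×10^14 m³ over 3.68×10^14 m² → Δh = 0.409 m.

≈ 0.409 m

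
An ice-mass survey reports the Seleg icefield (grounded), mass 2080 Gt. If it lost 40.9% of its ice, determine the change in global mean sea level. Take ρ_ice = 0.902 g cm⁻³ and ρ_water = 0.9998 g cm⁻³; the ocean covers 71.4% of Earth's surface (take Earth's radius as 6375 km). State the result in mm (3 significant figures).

≈ 2.33 mm

Seleg: 0.409 × 2080 Gt = 8.507×10^14 kg; dividing by ρ_w = 0.9998 g cm⁻³ = 999.8 kg m⁻³ gives 8.509×10^11 m³ of water.
Spread over 3.65×10^14 m² of ocean, Δh = 8.509×10^11 / 3.65×10^14 = 2.33×10^-3 m = 2.33 mm.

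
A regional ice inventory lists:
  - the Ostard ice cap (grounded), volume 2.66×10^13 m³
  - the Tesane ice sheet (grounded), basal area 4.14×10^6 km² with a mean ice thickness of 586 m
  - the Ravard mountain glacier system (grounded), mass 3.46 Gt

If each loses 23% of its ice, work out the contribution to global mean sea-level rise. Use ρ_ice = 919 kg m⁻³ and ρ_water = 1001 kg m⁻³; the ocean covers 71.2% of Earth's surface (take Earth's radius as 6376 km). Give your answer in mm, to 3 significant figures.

Ostard: 0.23 × 2.66×10^13 m³ × (919/1001) = 5.617×10^12 m³ of water.
Tesane: ice volume = 4.14×10^6 km² × 586 m = 2.426×10^6 km³; 0.23 × 2.426×10^6 × (919/1001) = 5.123×10^5 km³ of water.
Ravard: 0.23 × 3.46 Gt = 7.958×10^11 kg; dividing by ρ_w = 1001 kg m⁻³ gives 7.950×10^8 m³ of water.
Total added water ≈ 5.179×10^14 m³ over 3.64×10^14 m² → Δh = 1.42 m = 1420 mm.

≈ 1420 mm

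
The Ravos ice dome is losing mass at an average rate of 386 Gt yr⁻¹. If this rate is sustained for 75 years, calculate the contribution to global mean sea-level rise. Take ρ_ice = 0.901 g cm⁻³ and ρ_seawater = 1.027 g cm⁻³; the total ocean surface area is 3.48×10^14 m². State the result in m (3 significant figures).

≈ 0.0810 m

Total mass lost = 386 Gt/yr × 75 yr = 2.895×10^4 Gt = 2.895×10^16 kg.
ρ_w = 1.027 g cm⁻³ = 1027 kg m⁻³, so water volume = 2.895×10^16 / 1027 = 2.819×10^13 m³.
Δh = 2.819×10^13 / 3.48×10^14 = 0.0810 m.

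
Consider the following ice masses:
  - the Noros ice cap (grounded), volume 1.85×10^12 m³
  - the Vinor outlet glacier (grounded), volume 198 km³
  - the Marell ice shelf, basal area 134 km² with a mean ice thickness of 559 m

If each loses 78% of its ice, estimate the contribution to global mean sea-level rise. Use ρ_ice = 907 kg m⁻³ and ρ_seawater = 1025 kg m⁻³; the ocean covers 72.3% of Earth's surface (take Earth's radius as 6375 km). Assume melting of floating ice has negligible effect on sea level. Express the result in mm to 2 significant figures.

Noros: 0.78 × 1.85×10^12 m³ × (907/1025) = 1.277×10^12 m³ of water.
Vinor: 0.78 × 198 km³ × (907/1025) = 136.7 km³ of water.
The Marell ice shelf is floating and already displaces its own weight of water, so its melt adds essentially nothing to sea level.
Total added water ≈ 1.414×10^12 m³ over 3.69×10^14 m² → Δh = 3.83×10^-3 m = 3.8 mm.

≈ 3.8 mm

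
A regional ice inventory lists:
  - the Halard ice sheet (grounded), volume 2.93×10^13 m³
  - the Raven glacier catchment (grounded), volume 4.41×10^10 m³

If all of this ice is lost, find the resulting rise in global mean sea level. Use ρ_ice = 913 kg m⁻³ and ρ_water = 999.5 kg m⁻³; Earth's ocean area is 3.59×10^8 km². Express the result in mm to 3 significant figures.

Halard: 2.93×10^13 m³ × (913/999.5) = 2.676×10^13 m³ of water.
Raven: 4.41×10^10 m³ × (913/999.5) = 4.028×10^10 m³ of water.
Total added water ≈ 2.680×10^13 m³ over 3.59×10^14 m² → Δh = 0.0747 m = 74.7 mm.

≈ 74.7 mm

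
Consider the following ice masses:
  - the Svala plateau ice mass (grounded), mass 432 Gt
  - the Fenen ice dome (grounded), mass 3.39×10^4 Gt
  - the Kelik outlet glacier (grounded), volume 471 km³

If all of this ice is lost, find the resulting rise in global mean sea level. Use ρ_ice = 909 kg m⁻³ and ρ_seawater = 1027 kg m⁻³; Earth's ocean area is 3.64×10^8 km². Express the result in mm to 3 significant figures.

Svala: 432 Gt = 4.320×10^14 kg; dividing by ρ_w = 1027 kg m⁻³ gives 4.206×10^11 m³ of water.
Fenen: 3.39×10^4 Gt = 3.390×10^16 kg; dividing by ρ_w = 1027 kg m⁻³ gives 3.301×10^13 m³ of water.
Kelik: 471 km³ × (909/1027) = 416.9 km³ of water.
Total added water ≈ 3.385×10^13 m³ over 3.64×10^14 m² → Δh = 0.0930 m = 93.0 mm.

≈ 93.0 mm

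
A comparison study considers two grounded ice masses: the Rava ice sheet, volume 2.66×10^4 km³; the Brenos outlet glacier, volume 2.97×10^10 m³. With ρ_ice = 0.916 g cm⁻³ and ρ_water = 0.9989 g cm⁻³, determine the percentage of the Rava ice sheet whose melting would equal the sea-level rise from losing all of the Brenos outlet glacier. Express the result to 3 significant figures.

Equal sea-level rise means equal mass of meltwater, i.e. equal mass of ice lost.
Ice mass of Brenos: 2.721×10^13 kg; ice mass of Rava: 2.437×10^16 kg.
Fraction required = 2.721×10^13 / 2.437×10^16 = 1.12×10^-3 → 0.112 %.

≈ 0.112 %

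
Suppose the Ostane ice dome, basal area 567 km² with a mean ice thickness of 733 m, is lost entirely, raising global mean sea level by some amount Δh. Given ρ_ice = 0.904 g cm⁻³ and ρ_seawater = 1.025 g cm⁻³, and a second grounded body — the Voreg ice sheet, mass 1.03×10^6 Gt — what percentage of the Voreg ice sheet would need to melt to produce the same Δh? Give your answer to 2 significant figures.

Equal sea-level rise means equal mass of meltwater, i.e. equal mass of ice lost.
Ice mass of Ostane: 3.757×10^14 kg; ice mass of Voreg: 1.030×10^18 kg.
Fraction required = 3.757×10^14 / 1.030×10^18 = 3.65×10^-4 → 0.036 %.

≈ 0.036 %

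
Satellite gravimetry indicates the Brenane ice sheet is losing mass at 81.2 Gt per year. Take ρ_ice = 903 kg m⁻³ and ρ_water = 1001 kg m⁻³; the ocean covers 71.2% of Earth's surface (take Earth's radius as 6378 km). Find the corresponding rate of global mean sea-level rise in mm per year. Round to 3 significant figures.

ρ_w = 1001 kg m⁻³. Annual water volume added = 81.2 Gt / ρ_w = 8.120×10^13 kg / 1001 kg m⁻³ = 8.112×10^10 m³.
Δh per year = 8.112×10^10 / 3.64×10^14 = 2.23×10^-4 m = 0.223 mm.

≈ 0.223 mm/yr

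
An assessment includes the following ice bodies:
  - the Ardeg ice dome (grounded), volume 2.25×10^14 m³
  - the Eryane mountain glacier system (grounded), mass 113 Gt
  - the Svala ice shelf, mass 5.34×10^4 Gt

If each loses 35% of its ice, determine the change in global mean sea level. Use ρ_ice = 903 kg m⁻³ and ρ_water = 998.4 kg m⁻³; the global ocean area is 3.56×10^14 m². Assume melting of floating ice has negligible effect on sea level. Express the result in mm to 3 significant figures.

≈ 200 mm

Ardeg: 0.35 × 2.25×10^14 m³ × (903/998.4) = 7.123×10^13 m³ of water.
Eryane: 0.35 × 113 Gt = 3.955×10^13 kg; dividing by ρ_w = 998.4 kg m⁻³ gives 3.961×10^10 m³ of water.
The Svala ice shelf is floating and already displaces its own weight of water, so its melt adds essentially nothing to sea level.
Total added water ≈ 7.126×10^13 m³ over 3.56×10^14 m² → Δh = 0.200 m = 200 mm.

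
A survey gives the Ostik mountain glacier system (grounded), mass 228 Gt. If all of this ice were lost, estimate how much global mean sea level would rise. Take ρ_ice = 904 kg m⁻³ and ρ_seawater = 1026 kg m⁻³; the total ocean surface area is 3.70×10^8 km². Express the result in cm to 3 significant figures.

≈ 0.0601 cm

Ostik: 228 Gt = 2.280×10^14 kg; dividing by ρ_w = 1026 kg m⁻³ gives 2.222×10^11 m³ of water.
Spread over 3.70×10^14 m² of ocean, Δh = 2.222×10^11 / 3.70×10^14 = 6.01×10^-4 m = 0.0601 cm.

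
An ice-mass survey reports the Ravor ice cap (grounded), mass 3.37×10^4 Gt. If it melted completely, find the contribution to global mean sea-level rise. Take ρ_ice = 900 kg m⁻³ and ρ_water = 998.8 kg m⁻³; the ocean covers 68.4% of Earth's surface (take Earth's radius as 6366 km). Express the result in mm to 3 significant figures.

≈ 96.9 mm

Ravor: 3.37×10^4 Gt = 3.370×10^16 kg; dividing by ρ_w = 998.8 kg m⁻³ gives 3.374×10^13 m³ of water.
Spread over 3.48×10^14 m² of ocean, Δh = 3.374×10^13 / 3.48×10^14 = 0.0969 m = 96.9 mm.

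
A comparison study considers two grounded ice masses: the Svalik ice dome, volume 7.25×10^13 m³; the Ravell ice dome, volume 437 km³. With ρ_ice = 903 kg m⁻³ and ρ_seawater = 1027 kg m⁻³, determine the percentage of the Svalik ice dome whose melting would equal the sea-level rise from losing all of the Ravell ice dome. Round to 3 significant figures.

≈ 0.603 %

Equal sea-level rise means equal mass of meltwater, i.e. equal mass of ice lost.
Ice mass of Ravell: 3.946×10^14 kg; ice mass of Svalik: 6.547×10^16 kg.
Fraction required = 3.946×10^14 / 6.547×10^16 = 6.03×10^-3 → 0.603 %.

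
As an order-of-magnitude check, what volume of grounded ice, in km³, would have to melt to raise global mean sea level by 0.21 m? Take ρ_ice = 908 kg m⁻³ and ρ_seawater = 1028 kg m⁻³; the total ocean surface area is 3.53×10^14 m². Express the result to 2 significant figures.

≈ 8.4×10^4 km³

Required water volume = Δh × A = 0.21 m × 3.53×10^14 m² = 7.413×10^13 m³ = 7.413×10^4 km³.
Ice volume = water volume × ρ_w/ρ_ice = 7.413×10^4 × 1028/908 = 8.4×10^4 km³.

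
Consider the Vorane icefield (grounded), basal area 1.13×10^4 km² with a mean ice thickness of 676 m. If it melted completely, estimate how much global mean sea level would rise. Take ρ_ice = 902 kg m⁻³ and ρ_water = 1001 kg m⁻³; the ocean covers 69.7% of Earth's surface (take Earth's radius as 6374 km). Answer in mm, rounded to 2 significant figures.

Vorane: ice volume = 1.13×10^4 km² × 676 m = 7639 km³; 7639 × (902/1001) = 6883 km³ of water.
Spread over 3.56×10^14 m² of ocean, Δh = 6.883×10^12 / 3.56×10^14 = 0.0193 m = 19 mm.

≈ 19 mm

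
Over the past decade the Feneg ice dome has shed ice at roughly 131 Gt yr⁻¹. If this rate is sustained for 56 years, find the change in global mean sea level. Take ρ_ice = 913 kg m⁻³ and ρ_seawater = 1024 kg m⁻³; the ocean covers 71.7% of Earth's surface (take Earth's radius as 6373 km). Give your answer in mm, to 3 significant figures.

Total mass lost = 131 Gt/yr × 56 yr = 7336 Gt = 7.336×10^15 kg.
ρ_w = 1024 kg m⁻³, so water volume = 7.336×10^15 / 1024 = 7.164×10^12 m³.
Δh = 7.164×10^12 / 3.66×10^14 = 0.0196 m = 19.6 mm.

≈ 19.6 mm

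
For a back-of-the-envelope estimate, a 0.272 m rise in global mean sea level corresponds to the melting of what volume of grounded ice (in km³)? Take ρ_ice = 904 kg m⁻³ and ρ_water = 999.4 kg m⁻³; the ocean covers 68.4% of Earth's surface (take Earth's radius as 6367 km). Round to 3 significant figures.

≈ 1.05×10^5 km³

Required water volume = Δh × A = 0.272 m × 3.48×10^14 m² = 9.478×10^13 m³ = 9.478×10^4 km³.
Ice volume = water volume × ρ_w/ρ_ice = 9.478×10^4 × 999.4/904 = 1.05×10^5 km³.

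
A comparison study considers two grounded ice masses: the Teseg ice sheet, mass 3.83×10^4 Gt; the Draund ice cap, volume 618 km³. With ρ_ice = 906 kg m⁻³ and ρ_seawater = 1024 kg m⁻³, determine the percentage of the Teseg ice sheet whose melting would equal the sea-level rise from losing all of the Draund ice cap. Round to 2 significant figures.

Equal sea-level rise means equal mass of meltwater, i.e. equal mass of ice lost.
Ice mass of Draund: 5.599×10^14 kg; ice mass of Teseg: 3.830×10^16 kg.
Fraction required = 5.599×10^14 / 3.830×10^16 = 0.0146 → 1.5 %.

≈ 1.5 %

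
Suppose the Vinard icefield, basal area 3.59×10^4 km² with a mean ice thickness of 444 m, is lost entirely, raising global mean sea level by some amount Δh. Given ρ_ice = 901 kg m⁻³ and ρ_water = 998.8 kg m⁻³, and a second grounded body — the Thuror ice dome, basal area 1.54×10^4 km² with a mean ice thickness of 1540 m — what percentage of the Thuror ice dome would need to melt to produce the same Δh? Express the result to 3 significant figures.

Equal sea-level rise means equal mass of meltwater, i.e. equal mass of ice lost.
Ice mass of Vinard: 1.436×10^16 kg; ice mass of Thuror: 2.137×10^16 kg.
Fraction required = 1.436×10^16 / 2.137×10^16 = 0.672 → 67.2 %.

≈ 67.2 %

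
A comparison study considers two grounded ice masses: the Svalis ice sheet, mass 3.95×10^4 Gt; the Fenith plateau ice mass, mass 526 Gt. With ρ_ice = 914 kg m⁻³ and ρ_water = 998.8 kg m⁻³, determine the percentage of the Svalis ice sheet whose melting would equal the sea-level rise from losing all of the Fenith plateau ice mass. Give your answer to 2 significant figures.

≈ 1.3 %

Equal sea-level rise means equal mass of meltwater, i.e. equal mass of ice lost.
Ice mass of Fenith: 5.260×10^14 kg; ice mass of Svalis: 3.950×10^16 kg.
Fraction required = 5.260×10^14 / 3.950×10^16 = 0.0133 → 1.3 %.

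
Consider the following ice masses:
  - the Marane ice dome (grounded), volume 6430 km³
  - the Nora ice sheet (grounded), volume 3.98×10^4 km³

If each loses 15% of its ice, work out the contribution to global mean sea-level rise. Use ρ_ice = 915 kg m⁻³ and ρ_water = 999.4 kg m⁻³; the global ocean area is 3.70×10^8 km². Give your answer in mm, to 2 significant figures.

≈ 17 mm

Marane: 0.15 × 6430 km³ × (915/999.4) = 883.0 km³ of water.
Nora: 0.15 × 3.98×10^4 km³ × (915/999.4) = 5466 km³ of water.
Total added water ≈ 6.349×10^12 m³ over 3.70×10^14 m² → Δh = 0.0172 m = 17 mm.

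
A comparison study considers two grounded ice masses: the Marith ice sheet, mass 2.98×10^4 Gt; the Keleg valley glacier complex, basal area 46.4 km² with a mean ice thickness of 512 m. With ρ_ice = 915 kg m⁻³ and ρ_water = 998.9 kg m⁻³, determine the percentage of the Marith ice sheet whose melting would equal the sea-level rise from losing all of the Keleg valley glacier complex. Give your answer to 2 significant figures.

≈ 0.073 %

Equal sea-level rise means equal mass of meltwater, i.e. equal mass of ice lost.
Ice mass of Keleg: 2.174×10^13 kg; ice mass of Marith: 2.980×10^16 kg.
Fraction required = 2.174×10^13 / 2.980×10^16 = 7.29×10^-4 → 0.073 %.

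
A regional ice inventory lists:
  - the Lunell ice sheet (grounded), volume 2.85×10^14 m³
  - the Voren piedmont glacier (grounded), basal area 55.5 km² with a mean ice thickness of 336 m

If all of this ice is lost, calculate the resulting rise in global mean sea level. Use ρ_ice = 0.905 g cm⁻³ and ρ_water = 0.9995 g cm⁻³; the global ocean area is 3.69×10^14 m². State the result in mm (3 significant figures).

Lunell: 2.85×10^14 m³ × (905/999.5) = 2.581×10^14 m³ of water.
Voren: ice volume = 55.5 km² × 336 m = 18.65 km³; 18.65 × (905/999.5) = 16.88 km³ of water.
Total added water ≈ 2.581×10^14 m³ over 3.69×10^14 m² → Δh = 0.699 m = 699 mm.

≈ 699 mm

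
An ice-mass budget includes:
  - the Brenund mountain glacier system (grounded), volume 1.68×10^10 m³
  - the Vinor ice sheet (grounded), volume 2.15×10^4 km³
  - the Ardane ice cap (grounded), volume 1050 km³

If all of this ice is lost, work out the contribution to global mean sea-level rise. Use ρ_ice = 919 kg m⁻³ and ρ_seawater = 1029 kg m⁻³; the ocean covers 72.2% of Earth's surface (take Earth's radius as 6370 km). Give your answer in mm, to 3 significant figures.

≈ 54.7 mm

Brenund: 1.68×10^10 m³ × (919/1029) = 1.500×10^10 m³ of water.
Vinor: 2.15×10^4 km³ × (919/1029) = 1.920×10^4 km³ of water.
Ardane: 1050 km³ × (919/1029) = 937.8 km³ of water.
Total added water ≈ 2.015×10^13 m³ over 3.68×10^14 m² → Δh = 0.0547 m = 54.7 mm.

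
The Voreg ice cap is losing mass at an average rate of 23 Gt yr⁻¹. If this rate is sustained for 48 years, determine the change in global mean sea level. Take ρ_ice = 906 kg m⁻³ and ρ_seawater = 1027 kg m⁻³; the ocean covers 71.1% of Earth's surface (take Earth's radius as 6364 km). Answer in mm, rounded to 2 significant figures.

Total mass lost = 23 Gt/yr × 48 yr = 1104 Gt = 1.104×10^15 kg.
ρ_w = 1027 kg m⁻³, so water volume = 1.104×10^15 / 1027 = 1.075×10^12 m³.
Δh = 1.075×10^12 / 3.62×10^14 = 2.97×10^-3 m = 3.0 mm.

≈ 3.0 mm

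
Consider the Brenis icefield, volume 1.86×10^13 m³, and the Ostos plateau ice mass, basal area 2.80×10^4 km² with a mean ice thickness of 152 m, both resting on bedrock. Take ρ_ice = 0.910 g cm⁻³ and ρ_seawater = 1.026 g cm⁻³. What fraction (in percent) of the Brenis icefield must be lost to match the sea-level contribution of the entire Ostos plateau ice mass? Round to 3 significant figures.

Equal sea-level rise means equal mass of meltwater, i.e. equal mass of ice lost.
Ice mass of Ostos: 3.873×10^15 kg; ice mass of Brenis: 1.693×10^16 kg.
Fraction required = 3.873×10^15 / 1.693×10^16 = 0.229 → 22.9 %.

≈ 22.9 %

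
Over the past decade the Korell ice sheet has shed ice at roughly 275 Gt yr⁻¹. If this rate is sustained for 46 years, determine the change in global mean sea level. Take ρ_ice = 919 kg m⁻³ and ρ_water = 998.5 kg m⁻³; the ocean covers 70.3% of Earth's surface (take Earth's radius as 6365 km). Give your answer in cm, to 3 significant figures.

≈ 3.54 cm

Total mass lost = 275 Gt/yr × 46 yr = 1.265×10^4 Gt = 1.265×10^16 kg.
ρ_w = 998.5 kg m⁻³, so water volume = 1.265×10^16 / 998.5 = 1.267×10^13 m³.
Δh = 1.267×10^13 / 3.58×10^14 = 0.0354 m = 3.54 cm.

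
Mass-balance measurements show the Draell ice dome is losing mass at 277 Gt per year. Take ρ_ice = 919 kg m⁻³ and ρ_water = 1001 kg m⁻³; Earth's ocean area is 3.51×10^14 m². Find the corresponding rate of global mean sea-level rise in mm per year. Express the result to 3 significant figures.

ρ_w = 1001 kg m⁻³. Annual water volume added = 277 Gt / ρ_w = 2.770×10^14 kg / 1001 kg m⁻³ = 2.767×10^11 m³.
Δh per year = 2.767×10^11 / 3.51×10^14 = 7.88×10^-4 m = 0.788 mm.

≈ 0.788 mm/yr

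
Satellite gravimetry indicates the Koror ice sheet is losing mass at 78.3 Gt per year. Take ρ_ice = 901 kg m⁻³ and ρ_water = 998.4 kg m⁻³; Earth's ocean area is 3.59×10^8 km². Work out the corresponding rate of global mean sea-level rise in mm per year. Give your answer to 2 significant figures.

≈ 0.22 mm/yr

ρ_w = 998.4 kg m⁻³. Annual water volume added = 78.3 Gt / ρ_w = 7.830×10^13 kg / 998.4 kg m⁻³ = 7.843×10^10 m³.
Δh per year = 7.843×10^10 / 3.59×10^14 = 2.18×10^-4 m = 0.22 mm.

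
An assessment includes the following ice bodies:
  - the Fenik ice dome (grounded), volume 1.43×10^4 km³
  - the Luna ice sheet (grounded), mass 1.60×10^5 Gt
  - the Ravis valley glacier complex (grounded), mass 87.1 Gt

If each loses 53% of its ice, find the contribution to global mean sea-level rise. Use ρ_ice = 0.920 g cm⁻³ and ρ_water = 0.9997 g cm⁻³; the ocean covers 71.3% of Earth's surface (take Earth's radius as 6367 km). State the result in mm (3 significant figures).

Fenik: 0.53 × 1.43×10^4 km³ × (920/999.7) = 6975 km³ of water.
Luna: 0.53 × 1.60×10^5 Gt = 8.480×10^16 kg; dividing by ρ_w = 0.9997 g cm⁻³ = 999.7 kg m⁻³ gives 8.483×10^13 m³ of water.
Ravis: 0.53 × 87.1 Gt = 4.616×10^13 kg; dividing by ρ_w = 999.7 kg m⁻³ gives 4.618×10^10 m³ of water.
Total added water ≈ 9.185×10^13 m³ over 3.63×10^14 m² → Δh = 0.253 m = 253 mm.

≈ 253 mm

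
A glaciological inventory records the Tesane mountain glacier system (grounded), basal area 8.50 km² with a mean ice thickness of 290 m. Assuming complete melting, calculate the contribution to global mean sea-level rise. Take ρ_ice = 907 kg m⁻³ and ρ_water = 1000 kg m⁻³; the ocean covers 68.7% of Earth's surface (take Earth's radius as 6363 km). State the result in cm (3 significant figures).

Tesane: ice volume = 8.50 km² × 290 m = 2.465 km³; 2.465 × (907/1000) = 2.236 km³ of water.
Spread over 3.50×10^14 m² of ocean, Δh = 2.236×10^9 / 3.50×10^14 = 6.40×10^-6 m = 6.40×10^-4 cm.

≈ 6.40×10^-4 cm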